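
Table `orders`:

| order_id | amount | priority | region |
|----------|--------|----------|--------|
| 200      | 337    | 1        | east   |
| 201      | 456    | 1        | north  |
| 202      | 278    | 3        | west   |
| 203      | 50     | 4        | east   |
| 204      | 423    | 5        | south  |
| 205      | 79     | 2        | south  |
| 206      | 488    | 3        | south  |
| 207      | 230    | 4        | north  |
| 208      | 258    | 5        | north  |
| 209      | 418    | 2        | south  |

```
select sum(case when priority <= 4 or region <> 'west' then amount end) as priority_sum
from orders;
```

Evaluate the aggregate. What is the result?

3017

order_id=200: ✓ → 337
order_id=201: ✓ → 456
order_id=202: ✓ → 278
order_id=203: ✓ → 50
order_id=204: ✓ → 423
order_id=205: ✓ → 79
order_id=206: ✓ → 488
order_id=207: ✓ → 230
order_id=208: ✓ → 258
order_id=209: ✓ → 418
priority_sum = 337 + 456 + 278 + 50 + 423 + 79 + 488 + 230 + 258 + 418 = 3017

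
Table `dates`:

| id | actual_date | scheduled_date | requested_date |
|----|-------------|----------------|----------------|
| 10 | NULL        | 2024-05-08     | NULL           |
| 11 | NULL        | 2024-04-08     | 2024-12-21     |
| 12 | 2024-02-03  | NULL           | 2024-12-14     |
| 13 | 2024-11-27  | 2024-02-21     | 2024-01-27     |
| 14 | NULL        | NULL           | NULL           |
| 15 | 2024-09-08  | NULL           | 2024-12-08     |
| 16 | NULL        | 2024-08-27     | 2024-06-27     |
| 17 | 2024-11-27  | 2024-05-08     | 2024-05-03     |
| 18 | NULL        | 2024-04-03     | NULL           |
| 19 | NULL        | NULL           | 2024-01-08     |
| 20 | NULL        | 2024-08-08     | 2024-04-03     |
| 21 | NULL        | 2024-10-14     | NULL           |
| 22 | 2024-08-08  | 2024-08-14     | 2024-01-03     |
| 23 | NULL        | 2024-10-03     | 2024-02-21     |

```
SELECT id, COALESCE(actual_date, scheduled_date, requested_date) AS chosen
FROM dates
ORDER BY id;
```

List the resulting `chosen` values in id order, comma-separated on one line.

id=10: actual_date=NULL, scheduled_date=2024-05-08 → 2024-05-08
id=11: actual_date=NULL, scheduled_date=2024-04-08 → 2024-04-08
id=12: actual_date=2024-02-03 → 2024-02-03
id=13: actual_date=2024-11-27 → 2024-11-27
id=14: actual_date=NULL, scheduled_date=NULL, requested_date=NULL (all NULL) → NULL
id=15: actual_date=2024-09-08 → 2024-09-08
id=16: actual_date=NULL, scheduled_date=2024-08-27 → 2024-08-27
id=17: actual_date=2024-11-27 → 2024-11-27
id=18: actual_date=NULL, scheduled_date=2024-04-03 → 2024-04-03
id=19: actual_date=NULL, scheduled_date=NULL, requested_date=2024-01-08 → 2024-01-08
id=20: actual_date=NULL, scheduled_date=2024-08-08 → 2024-08-08
id=21: actual_date=NULL, scheduled_date=2024-10-14 → 2024-10-14
id=22: actual_date=2024-08-08 → 2024-08-08
id=23: actual_date=NULL, scheduled_date=2024-10-03 → 2024-10-03

2024-05-08, 2024-04-08, 2024-02-03, 2024-11-27, NULL, 2024-09-08, 2024-08-27, 2024-11-27, 2024-04-03, 2024-01-08, 2024-08-08, 2024-10-14, 2024-08-08, 2024-10-03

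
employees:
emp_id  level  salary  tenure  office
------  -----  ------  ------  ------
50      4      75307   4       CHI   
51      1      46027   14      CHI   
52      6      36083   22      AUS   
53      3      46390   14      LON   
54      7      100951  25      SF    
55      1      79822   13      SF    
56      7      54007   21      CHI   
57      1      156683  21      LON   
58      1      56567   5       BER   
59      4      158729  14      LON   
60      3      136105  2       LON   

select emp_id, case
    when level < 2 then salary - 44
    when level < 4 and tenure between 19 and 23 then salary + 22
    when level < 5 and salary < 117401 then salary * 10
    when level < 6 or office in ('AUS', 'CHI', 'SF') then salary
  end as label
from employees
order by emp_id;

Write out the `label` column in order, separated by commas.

753070, 45983, 36083, 463900, 100951, 79778, 54007, 156639, 56523, 158729, 136105

emp_id=50: level < 5 and salary < 117401 → 753070
emp_id=51: level < 2 → 45983
emp_id=52: level < 6 or office in ('AUS', 'CHI', 'SF') → 36083
emp_id=53: level < 5 and salary < 117401 → 463900
emp_id=54: level < 6 or office in ('AUS', 'CHI', 'SF') → 100951
emp_id=55: level < 2 → 79778
emp_id=56: level < 6 or office in ('AUS', 'CHI', 'SF') → 54007
emp_id=57: level < 2 → 156639
emp_id=58: level < 2 → 56523
emp_id=59: level < 6 or office in ('AUS', 'CHI', 'SF') → 158729
emp_id=60: level < 6 or office in ('AUS', 'CHI', 'SF') → 136105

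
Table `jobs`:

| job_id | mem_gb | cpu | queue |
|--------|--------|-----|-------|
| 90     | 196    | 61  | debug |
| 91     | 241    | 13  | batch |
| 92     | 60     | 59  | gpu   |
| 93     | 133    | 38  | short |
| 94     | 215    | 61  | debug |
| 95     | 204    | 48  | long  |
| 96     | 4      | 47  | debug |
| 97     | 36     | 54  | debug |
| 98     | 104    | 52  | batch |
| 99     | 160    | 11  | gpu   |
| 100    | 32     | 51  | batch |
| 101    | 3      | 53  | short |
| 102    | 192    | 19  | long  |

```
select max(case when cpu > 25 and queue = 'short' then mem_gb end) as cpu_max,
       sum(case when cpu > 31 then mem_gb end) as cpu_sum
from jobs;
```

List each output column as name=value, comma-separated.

cpu_max=133, cpu_sum=987

[cpu_max: cpu > 25 and queue = 'short']
job_id=90: ✗
job_id=91: ✗
job_id=92: ✗
job_id=93: ✓ → 133
job_id=94: ✗
job_id=95: ✗
job_id=96: ✗
job_id=97: ✗
job_id=98: ✗
job_id=99: ✗
job_id=100: ✗
job_id=101: ✓ → 3
job_id=102: ✗
cpu_max = MAX(133, 3) = 133
—
[cpu_sum: cpu > 31]
job_id=90: ✓ → 196
job_id=91: ✗
job_id=92: ✓ → 60
job_id=93: ✓ → 133
job_id=94: ✓ → 215
job_id=95: ✓ → 204
job_id=96: ✓ → 4
job_id=97: ✓ → 36
job_id=98: ✓ → 104
job_id=99: ✗
job_id=100: ✓ → 32
job_id=101: ✓ → 3
job_id=102: ✗
cpu_sum = 196 + 60 + 133 + 215 + 204 + 4 + 36 + 104 + 32 + 3 = 987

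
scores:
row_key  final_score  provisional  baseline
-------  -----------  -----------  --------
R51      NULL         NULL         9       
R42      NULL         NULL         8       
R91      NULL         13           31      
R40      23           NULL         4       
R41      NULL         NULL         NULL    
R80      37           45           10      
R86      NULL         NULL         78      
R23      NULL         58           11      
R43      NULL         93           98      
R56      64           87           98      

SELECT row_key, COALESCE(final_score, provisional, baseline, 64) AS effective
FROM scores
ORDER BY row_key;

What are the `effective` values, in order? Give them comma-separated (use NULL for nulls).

58, 23, 64, 8, 93, 9, 64, 37, 78, 13

row_key=R23: final_score=NULL, provisional=58 → 58
row_key=R40: final_score=23 → 23
row_key=R41: final_score=NULL, provisional=NULL, baseline=NULL, → literal 64 → 64
row_key=R42: final_score=NULL, provisional=NULL, baseline=8 → 8
row_key=R43: final_score=NULL, provisional=93 → 93
row_key=R51: final_score=NULL, provisional=NULL, baseline=9 → 9
row_key=R56: final_score=64 → 64
row_key=R80: final_score=37 → 37
row_key=R86: final_score=NULL, provisional=NULL, baseline=78 → 78
row_key=R91: final_score=NULL, provisional=13 → 13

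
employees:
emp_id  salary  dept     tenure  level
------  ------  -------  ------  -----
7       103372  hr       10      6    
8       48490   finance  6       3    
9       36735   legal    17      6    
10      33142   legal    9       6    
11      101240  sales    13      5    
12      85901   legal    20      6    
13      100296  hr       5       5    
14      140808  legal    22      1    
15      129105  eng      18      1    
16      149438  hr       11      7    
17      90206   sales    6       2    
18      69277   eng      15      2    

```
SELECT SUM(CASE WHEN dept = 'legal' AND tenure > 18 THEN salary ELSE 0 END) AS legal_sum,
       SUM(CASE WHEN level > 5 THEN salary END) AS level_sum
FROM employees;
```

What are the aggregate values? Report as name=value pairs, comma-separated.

[legal_sum: dept = 'legal' AND tenure > 18]
emp_id=7: ✗
emp_id=8: ✗
emp_id=9: ✗
emp_id=10: ✗
emp_id=11: ✗
emp_id=12: ✓ → 85901
emp_id=13: ✗
emp_id=14: ✓ → 140808
emp_id=15: ✗
emp_id=16: ✗
emp_id=17: ✗
emp_id=18: ✗
legal_sum = 85901 + 140808 = 226709
—
[level_sum: level > 5]
emp_id=7: ✓ → 103372
emp_id=8: ✗
emp_id=9: ✓ → 36735
emp_id=10: ✓ → 33142
emp_id=11: ✗
emp_id=12: ✓ → 85901
emp_id=13: ✗
emp_id=14: ✗
emp_id=15: ✗
emp_id=16: ✓ → 149438
emp_id=17: ✗
emp_id=18: ✗
level_sum = 103372 + 36735 + 33142 + 85901 + 149438 = 408588

legal_sum=226709, level_sum=408588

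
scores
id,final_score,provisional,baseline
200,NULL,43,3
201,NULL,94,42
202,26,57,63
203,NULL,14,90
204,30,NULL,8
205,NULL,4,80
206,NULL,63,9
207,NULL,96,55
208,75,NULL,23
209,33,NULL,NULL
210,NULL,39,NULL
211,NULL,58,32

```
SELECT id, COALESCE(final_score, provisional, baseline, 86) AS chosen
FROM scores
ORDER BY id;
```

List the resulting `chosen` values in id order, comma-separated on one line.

id=200: final_score=NULL, provisional=43 → 43
id=201: final_score=NULL, provisional=94 → 94
id=202: final_score=26 → 26
id=203: final_score=NULL, provisional=14 → 14
id=204: final_score=30 → 30
id=205: final_score=NULL, provisional=4 → 4
id=206: final_score=NULL, provisional=63 → 63
id=207: final_score=NULL, provisional=96 → 96
id=208: final_score=75 → 75
id=209: final_score=33 → 33
id=210: final_score=NULL, provisional=39 → 39
id=211: final_score=NULL, provisional=58 → 58

43, 94, 26, 14, 30, 4, 63, 96, 75, 33, 39, 58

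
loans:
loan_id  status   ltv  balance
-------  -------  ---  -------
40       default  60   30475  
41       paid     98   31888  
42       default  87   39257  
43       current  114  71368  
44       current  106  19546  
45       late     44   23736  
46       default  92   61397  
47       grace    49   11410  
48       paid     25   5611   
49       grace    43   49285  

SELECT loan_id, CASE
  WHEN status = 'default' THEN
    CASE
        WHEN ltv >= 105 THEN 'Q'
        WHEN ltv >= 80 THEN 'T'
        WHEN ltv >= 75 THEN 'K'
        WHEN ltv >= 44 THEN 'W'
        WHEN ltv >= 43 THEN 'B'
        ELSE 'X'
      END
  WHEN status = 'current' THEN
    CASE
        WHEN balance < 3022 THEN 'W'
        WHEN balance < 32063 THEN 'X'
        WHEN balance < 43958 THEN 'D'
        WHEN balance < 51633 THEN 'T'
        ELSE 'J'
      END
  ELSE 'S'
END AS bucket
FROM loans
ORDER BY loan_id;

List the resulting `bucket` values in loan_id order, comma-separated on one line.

loan_id=40: status='default' → inner[ltv >= 44] → W
loan_id=41: status='paid' → outer ELSE → S
loan_id=42: status='default' → inner[ltv >= 80] → T
loan_id=43: status='current' → inner[ELSE] → J
loan_id=44: status='current' → inner[balance < 32063] → X
loan_id=45: status='late' → outer ELSE → S
loan_id=46: status='default' → inner[ltv >= 80] → T
loan_id=47: status='grace' → outer ELSE → S
loan_id=48: status='paid' → outer ELSE → S
loan_id=49: status='grace' → outer ELSE → S

W, S, T, J, X, S, T, S, S, S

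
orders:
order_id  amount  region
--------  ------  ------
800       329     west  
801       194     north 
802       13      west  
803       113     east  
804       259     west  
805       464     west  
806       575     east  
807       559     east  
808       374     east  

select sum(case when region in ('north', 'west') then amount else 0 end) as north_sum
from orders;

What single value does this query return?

order_id=800: ✓ → 329
order_id=801: ✓ → 194
order_id=802: ✓ → 13
order_id=803: ✗
order_id=804: ✓ → 259
order_id=805: ✓ → 464
order_id=806: ✗
order_id=807: ✗
order_id=808: ✗
north_sum = 329 + 194 + 13 + 259 + 464 = 1259

1259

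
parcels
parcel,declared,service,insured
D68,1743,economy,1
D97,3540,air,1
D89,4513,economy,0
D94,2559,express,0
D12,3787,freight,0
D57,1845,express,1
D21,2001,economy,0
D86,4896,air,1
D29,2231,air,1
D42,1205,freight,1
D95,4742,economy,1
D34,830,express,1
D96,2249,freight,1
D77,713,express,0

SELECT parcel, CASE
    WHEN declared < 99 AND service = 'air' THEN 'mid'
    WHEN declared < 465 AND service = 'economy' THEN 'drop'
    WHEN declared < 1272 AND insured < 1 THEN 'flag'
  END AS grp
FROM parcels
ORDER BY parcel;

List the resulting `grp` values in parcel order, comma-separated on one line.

parcel=D12: (no match → NULL) → NULL
parcel=D21: (no match → NULL) → NULL
parcel=D29: (no match → NULL) → NULL
parcel=D34: (no match → NULL) → NULL
parcel=D42: (no match → NULL) → NULL
parcel=D57: (no match → NULL) → NULL
parcel=D68: (no match → NULL) → NULL
parcel=D77: declared < 1272 AND insured < 1 → flag
parcel=D86: (no match → NULL) → NULL
parcel=D89: (no match → NULL) → NULL
parcel=D94: (no match → NULL) → NULL
parcel=D95: (no match → NULL) → NULL
parcel=D96: (no match → NULL) → NULL
parcel=D97: (no match → NULL) → NULL

NULL, NULL, NULL, NULL, NULL, NULL, NULL, flag, NULL, NULL, NULL, NULL, NULL, NULL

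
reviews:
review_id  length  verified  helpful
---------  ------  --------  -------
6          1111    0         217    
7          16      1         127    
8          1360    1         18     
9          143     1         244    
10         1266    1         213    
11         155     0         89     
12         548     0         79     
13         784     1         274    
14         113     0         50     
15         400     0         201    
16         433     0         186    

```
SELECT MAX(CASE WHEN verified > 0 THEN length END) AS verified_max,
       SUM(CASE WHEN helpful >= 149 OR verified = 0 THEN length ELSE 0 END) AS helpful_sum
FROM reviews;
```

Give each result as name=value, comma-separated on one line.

verified_max=1360, helpful_sum=4953

[verified_max: verified > 0]
review_id=6: ✗
review_id=7: ✓ → 16
review_id=8: ✓ → 1360
review_id=9: ✓ → 143
review_id=10: ✓ → 1266
review_id=11: ✗
review_id=12: ✗
review_id=13: ✓ → 784
review_id=14: ✗
review_id=15: ✗
review_id=16: ✗
verified_max = MAX(16, 1360, 143, 1266, 784) = 1360
—
[helpful_sum: helpful >= 149 OR verified = 0]
review_id=6: ✓ → 1111
review_id=7: ✗
review_id=8: ✗
review_id=9: ✓ → 143
review_id=10: ✓ → 1266
review_id=11: ✓ → 155
review_id=12: ✓ → 548
review_id=13: ✓ → 784
review_id=14: ✓ → 113
review_id=15: ✓ → 400
review_id=16: ✓ → 433
helpful_sum = 1111 + 143 + 1266 + 155 + 548 + 784 + 113 + 400 + 433 = 4953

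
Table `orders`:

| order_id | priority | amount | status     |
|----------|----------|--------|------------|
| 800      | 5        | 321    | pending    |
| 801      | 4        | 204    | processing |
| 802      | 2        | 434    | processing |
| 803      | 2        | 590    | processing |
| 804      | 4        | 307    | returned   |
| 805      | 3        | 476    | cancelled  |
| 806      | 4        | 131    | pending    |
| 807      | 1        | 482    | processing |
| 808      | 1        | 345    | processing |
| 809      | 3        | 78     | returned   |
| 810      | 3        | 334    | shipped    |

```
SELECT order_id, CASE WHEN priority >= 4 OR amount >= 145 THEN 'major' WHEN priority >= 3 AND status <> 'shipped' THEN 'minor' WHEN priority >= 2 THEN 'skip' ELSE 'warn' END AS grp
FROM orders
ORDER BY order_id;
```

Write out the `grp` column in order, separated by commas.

order_id=800: priority >= 4 OR amount >= 145 → major
order_id=801: priority >= 4 OR amount >= 145 → major
order_id=802: priority >= 4 OR amount >= 145 → major
order_id=803: priority >= 4 OR amount >= 145 → major
order_id=804: priority >= 4 OR amount >= 145 → major
order_id=805: priority >= 4 OR amount >= 145 → major
order_id=806: priority >= 4 OR amount >= 145 → major
order_id=807: priority >= 4 OR amount >= 145 → major
order_id=808: priority >= 4 OR amount >= 145 → major
order_id=809: priority >= 3 AND status <> 'shipped' → minor
order_id=810: priority >= 4 OR amount >= 145 → major

major, major, major, major, major, major, major, major, major, minor, major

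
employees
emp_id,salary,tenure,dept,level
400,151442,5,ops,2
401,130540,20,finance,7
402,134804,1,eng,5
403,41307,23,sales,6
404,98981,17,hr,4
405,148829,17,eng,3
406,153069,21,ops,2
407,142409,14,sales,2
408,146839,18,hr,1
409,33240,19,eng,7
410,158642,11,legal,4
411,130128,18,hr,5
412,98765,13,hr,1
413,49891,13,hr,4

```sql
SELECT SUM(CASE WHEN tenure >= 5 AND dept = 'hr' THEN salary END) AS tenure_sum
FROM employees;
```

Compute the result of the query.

emp_id=400: ✗
emp_id=401: ✗
emp_id=402: ✗
emp_id=403: ✗
emp_id=404: ✓ → 98981
emp_id=405: ✗
emp_id=406: ✗
emp_id=407: ✗
emp_id=408: ✓ → 146839
emp_id=409: ✗
emp_id=410: ✗
emp_id=411: ✓ → 130128
emp_id=412: ✓ → 98765
emp_id=413: ✓ → 49891
tenure_sum = 98981 + 146839 + 130128 + 98765 + 49891 = 524604

524604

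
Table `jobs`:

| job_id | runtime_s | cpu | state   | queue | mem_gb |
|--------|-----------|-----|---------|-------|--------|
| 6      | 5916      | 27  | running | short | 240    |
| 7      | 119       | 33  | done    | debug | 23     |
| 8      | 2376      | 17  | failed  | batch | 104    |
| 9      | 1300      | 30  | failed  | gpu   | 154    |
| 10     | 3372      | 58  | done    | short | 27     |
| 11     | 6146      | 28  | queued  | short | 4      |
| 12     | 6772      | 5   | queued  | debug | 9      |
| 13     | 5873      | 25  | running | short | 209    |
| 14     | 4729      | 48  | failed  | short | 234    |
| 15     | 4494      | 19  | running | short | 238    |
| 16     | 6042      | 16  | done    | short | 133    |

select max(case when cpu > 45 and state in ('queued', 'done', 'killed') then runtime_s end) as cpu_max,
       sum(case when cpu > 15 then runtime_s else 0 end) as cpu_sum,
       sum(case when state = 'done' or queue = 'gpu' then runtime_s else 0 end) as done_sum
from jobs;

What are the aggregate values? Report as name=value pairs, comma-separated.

[cpu_max: cpu > 45 and state in ('queued', 'done', 'killed')]
job_id=6: ✗
job_id=7: ✗
job_id=8: ✗
job_id=9: ✗
job_id=10: ✓ → 3372
job_id=11: ✗
job_id=12: ✗
job_id=13: ✗
job_id=14: ✗
job_id=15: ✗
job_id=16: ✗
cpu_max = MAX(3372) = 3372
—
[cpu_sum: cpu > 15]
job_id=6: ✓ → 5916
job_id=7: ✓ → 119
job_id=8: ✓ → 2376
job_id=9: ✓ → 1300
job_id=10: ✓ → 3372
job_id=11: ✓ → 6146
job_id=12: ✗
job_id=13: ✓ → 5873
job_id=14: ✓ → 4729
job_id=15: ✓ → 4494
job_id=16: ✓ → 6042
cpu_sum = 5916 + 119 + 2376 + 1300 + 3372 + 6146 + 5873 + 4729 + 4494 + 6042 = 40367
—
[done_sum: state = 'done' or queue = 'gpu']
job_id=6: ✗
job_id=7: ✓ → 119
job_id=8: ✗
job_id=9: ✓ → 1300
job_id=10: ✓ → 3372
job_id=11: ✗
job_id=12: ✗
job_id=13: ✗
job_id=14: ✗
job_id=15: ✗
job_id=16: ✓ → 6042
done_sum = 119 + 1300 + 3372 + 6042 = 10833

cpu_max=3372, cpu_sum=40367, done_sum=10833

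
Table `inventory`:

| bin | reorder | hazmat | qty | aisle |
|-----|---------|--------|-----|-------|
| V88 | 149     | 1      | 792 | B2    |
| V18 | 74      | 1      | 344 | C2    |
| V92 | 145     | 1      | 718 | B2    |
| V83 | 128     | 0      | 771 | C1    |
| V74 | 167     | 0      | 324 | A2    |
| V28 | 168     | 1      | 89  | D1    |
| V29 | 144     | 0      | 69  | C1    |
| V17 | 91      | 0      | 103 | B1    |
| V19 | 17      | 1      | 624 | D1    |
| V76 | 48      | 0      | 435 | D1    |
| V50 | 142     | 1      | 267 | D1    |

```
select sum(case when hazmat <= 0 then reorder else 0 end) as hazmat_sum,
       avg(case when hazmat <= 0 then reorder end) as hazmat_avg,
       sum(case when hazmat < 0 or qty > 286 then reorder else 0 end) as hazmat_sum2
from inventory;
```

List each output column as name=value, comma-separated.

[hazmat_sum: hazmat <= 0]
bin=V88: ✗
bin=V18: ✗
bin=V92: ✗
bin=V83: ✓ → 128
bin=V74: ✓ → 167
bin=V28: ✗
bin=V29: ✓ → 144
bin=V17: ✓ → 91
bin=V19: ✗
bin=V76: ✓ → 48
bin=V50: ✗
hazmat_sum = 128 + 167 + 144 + 91 + 48 = 578
—
[hazmat_avg: hazmat <= 0]
bin=V88: ✗
bin=V18: ✗
bin=V92: ✗
bin=V83: ✓ → 128
bin=V74: ✓ → 167
bin=V28: ✗
bin=V29: ✓ → 144
bin=V17: ✓ → 91
bin=V19: ✗
bin=V76: ✓ → 48
bin=V50: ✗
hazmat_avg = (128 + 167 + 144 + 91 + 48) / 5 = 115.6
—
[hazmat_sum2: hazmat < 0 or qty > 286]
bin=V88: ✓ → 149
bin=V18: ✓ → 74
bin=V92: ✓ → 145
bin=V83: ✓ → 128
bin=V74: ✓ → 167
bin=V28: ✗
bin=V29: ✗
bin=V17: ✗
bin=V19: ✓ → 17
bin=V76: ✓ → 48
bin=V50: ✗
hazmat_sum2 = 149 + 74 + 145 + 128 + 167 + 17 + 48 = 728

hazmat_sum=578, hazmat_avg=115.6, hazmat_sum2=728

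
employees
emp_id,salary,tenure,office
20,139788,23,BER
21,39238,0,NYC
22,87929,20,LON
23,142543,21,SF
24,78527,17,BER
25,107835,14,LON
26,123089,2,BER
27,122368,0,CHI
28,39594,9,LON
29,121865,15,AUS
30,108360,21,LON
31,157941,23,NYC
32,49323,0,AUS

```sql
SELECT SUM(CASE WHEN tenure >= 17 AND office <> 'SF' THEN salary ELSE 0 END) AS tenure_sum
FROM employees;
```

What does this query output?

572545

emp_id=20: ✓ → 139788
emp_id=21: ✗
emp_id=22: ✓ → 87929
emp_id=23: ✗
emp_id=24: ✓ → 78527
emp_id=25: ✗
emp_id=26: ✗
emp_id=27: ✗
emp_id=28: ✗
emp_id=29: ✗
emp_id=30: ✓ → 108360
emp_id=31: ✓ → 157941
emp_id=32: ✗
tenure_sum = 139788 + 87929 + 78527 + 108360 + 157941 = 572545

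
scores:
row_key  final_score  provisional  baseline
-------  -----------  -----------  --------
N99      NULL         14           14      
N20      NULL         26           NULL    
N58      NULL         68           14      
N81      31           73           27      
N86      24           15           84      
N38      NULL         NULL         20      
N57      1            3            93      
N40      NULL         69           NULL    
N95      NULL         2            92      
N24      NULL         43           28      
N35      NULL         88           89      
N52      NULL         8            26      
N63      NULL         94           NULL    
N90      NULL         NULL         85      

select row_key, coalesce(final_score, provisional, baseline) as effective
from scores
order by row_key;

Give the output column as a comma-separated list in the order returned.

26, 43, 88, 20, 69, 8, 1, 68, 94, 31, 24, 85, 2, 14

row_key=N20: final_score=NULL, provisional=26 → 26
row_key=N24: final_score=NULL, provisional=43 → 43
row_key=N35: final_score=NULL, provisional=88 → 88
row_key=N38: final_score=NULL, provisional=NULL, baseline=20 → 20
row_key=N40: final_score=NULL, provisional=69 → 69
row_key=N52: final_score=NULL, provisional=8 → 8
row_key=N57: final_score=1 → 1
row_key=N58: final_score=NULL, provisional=68 → 68
row_key=N63: final_score=NULL, provisional=94 → 94
row_key=N81: final_score=31 → 31
row_key=N86: final_score=24 → 24
row_key=N90: final_score=NULL, provisional=NULL, baseline=85 → 85
row_key=N95: final_score=NULL, provisional=2 → 2
row_key=N99: final_score=NULL, provisional=14 → 14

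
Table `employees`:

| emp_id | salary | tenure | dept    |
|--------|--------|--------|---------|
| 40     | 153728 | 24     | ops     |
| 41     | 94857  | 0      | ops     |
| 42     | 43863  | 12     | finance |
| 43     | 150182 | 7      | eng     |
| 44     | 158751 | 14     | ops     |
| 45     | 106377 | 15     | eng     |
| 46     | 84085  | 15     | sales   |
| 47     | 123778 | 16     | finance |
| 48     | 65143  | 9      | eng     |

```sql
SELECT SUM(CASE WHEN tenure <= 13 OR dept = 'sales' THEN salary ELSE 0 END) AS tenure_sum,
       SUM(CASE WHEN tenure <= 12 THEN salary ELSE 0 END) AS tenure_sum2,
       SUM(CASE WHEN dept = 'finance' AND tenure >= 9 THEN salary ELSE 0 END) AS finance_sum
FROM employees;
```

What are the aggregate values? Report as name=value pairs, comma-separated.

[tenure_sum: tenure <= 13 OR dept = 'sales']
emp_id=40: ✗
emp_id=41: ✓ → 94857
emp_id=42: ✓ → 43863
emp_id=43: ✓ → 150182
emp_id=44: ✗
emp_id=45: ✗
emp_id=46: ✓ → 84085
emp_id=47: ✗
emp_id=48: ✓ → 65143
tenure_sum = 94857 + 43863 + 150182 + 84085 + 65143 = 438130
—
[tenure_sum2: tenure <= 12]
emp_id=40: ✗
emp_id=41: ✓ → 94857
emp_id=42: ✓ → 43863
emp_id=43: ✓ → 150182
emp_id=44: ✗
emp_id=45: ✗
emp_id=46: ✗
emp_id=47: ✗
emp_id=48: ✓ → 65143
tenure_sum2 = 94857 + 43863 + 150182 + 65143 = 354045
—
[finance_sum: dept = 'finance' AND tenure >= 9]
emp_id=40: ✗
emp_id=41: ✗
emp_id=42: ✓ → 43863
emp_id=43: ✗
emp_id=44: ✗
emp_id=45: ✗
emp_id=46: ✗
emp_id=47: ✓ → 123778
emp_id=48: ✗
finance_sum = 43863 + 123778 = 167641

tenure_sum=438130, tenure_sum2=354045, finance_sum=167641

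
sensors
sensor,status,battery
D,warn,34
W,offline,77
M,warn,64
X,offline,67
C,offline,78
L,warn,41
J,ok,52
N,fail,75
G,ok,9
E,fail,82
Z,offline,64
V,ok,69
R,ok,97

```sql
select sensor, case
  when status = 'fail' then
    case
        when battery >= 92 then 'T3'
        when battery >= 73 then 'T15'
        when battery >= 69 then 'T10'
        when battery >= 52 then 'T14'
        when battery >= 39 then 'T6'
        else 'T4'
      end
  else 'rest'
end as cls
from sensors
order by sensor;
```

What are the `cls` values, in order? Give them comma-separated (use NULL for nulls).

sensor=C: status='offline' → outer ELSE → rest
sensor=D: status='warn' → outer ELSE → rest
sensor=E: status='fail' → inner[battery >= 73] → T15
sensor=G: status='ok' → outer ELSE → rest
sensor=J: status='ok' → outer ELSE → rest
sensor=L: status='warn' → outer ELSE → rest
sensor=M: status='warn' → outer ELSE → rest
sensor=N: status='fail' → inner[battery >= 73] → T15
sensor=R: status='ok' → outer ELSE → rest
sensor=V: status='ok' → outer ELSE → rest
sensor=W: status='offline' → outer ELSE → rest
sensor=X: status='offline' → outer ELSE → rest
sensor=Z: status='offline' → outer ELSE → rest

rest, rest, T15, rest, rest, rest, rest, T15, rest, rest, rest, rest, rest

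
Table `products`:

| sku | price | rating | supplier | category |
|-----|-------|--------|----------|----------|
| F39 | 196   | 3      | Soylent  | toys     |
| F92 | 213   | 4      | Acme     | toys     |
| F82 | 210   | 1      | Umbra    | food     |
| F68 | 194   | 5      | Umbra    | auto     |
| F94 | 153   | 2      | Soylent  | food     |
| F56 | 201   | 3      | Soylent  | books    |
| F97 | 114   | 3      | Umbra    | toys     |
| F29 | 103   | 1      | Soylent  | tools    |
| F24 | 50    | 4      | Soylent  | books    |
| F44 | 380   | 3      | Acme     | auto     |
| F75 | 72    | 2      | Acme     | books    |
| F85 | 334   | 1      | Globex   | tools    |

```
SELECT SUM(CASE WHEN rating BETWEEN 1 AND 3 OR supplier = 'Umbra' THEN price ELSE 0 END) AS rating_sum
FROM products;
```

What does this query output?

1957

sku=F39: ✓ → 196
sku=F92: ✗
sku=F82: ✓ → 210
sku=F68: ✓ → 194
sku=F94: ✓ → 153
sku=F56: ✓ → 201
sku=F97: ✓ → 114
sku=F29: ✓ → 103
sku=F24: ✗
sku=F44: ✓ → 380
sku=F75: ✓ → 72
sku=F85: ✓ → 334
rating_sum = 196 + 210 + 194 + 153 + 201 + 114 + 103 + 380 + 72 + 334 = 1957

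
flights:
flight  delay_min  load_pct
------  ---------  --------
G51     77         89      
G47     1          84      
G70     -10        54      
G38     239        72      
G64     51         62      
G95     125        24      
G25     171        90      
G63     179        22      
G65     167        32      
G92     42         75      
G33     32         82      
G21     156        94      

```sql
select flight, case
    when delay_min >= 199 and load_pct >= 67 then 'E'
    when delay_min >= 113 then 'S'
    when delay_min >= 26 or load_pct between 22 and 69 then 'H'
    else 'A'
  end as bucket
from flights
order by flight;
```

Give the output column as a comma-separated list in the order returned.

flight=G21: delay_min >= 113 → S
flight=G25: delay_min >= 113 → S
flight=G33: delay_min >= 26 or load_pct between 22 and 69 → H
flight=G38: delay_min >= 199 and load_pct >= 67 → E
flight=G47: ELSE → A
flight=G51: delay_min >= 26 or load_pct between 22 and 69 → H
flight=G63: delay_min >= 113 → S
flight=G64: delay_min >= 26 or load_pct between 22 and 69 → H
flight=G65: delay_min >= 113 → S
flight=G70: delay_min >= 26 or load_pct between 22 and 69 → H
flight=G92: delay_min >= 26 or load_pct between 22 and 69 → H
flight=G95: delay_min >= 113 → S

S, S, H, E, A, H, S, H, S, H, H, S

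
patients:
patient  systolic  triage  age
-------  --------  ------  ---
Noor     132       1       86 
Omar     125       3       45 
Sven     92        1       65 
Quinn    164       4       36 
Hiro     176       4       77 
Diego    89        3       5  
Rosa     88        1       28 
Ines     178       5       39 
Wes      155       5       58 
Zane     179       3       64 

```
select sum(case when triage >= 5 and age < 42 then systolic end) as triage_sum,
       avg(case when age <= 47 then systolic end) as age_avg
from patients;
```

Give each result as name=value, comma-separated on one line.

[triage_sum: triage >= 5 and age < 42]
patient=Noor: ✗
patient=Omar: ✗
patient=Sven: ✗
patient=Quinn: ✗
patient=Hiro: ✗
patient=Diego: ✗
patient=Rosa: ✗
patient=Ines: ✓ → 178
patient=Wes: ✗
patient=Zane: ✗
triage_sum = 178
—
[age_avg: age <= 47]
patient=Noor: ✗
patient=Omar: ✓ → 125
patient=Sven: ✗
patient=Quinn: ✓ → 164
patient=Hiro: ✗
patient=Diego: ✓ → 89
patient=Rosa: ✓ → 88
patient=Ines: ✓ → 178
patient=Wes: ✗
patient=Zane: ✗
age_avg = (125 + 164 + 89 + 88 + 178) / 5 = 128.8

triage_sum=178, age_avg=128.8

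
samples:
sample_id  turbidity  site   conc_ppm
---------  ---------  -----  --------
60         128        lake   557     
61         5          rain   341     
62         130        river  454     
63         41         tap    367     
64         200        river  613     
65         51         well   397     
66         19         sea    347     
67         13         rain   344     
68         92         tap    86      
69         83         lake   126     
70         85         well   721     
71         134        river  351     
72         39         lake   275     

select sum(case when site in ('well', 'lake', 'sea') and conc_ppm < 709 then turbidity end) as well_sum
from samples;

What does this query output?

320

sample_id=60: ✓ → 128
sample_id=61: ✗
sample_id=62: ✗
sample_id=63: ✗
sample_id=64: ✗
sample_id=65: ✓ → 51
sample_id=66: ✓ → 19
sample_id=67: ✗
sample_id=68: ✗
sample_id=69: ✓ → 83
sample_id=70: ✗
sample_id=71: ✗
sample_id=72: ✓ → 39
well_sum = 128 + 51 + 19 + 83 + 39 = 320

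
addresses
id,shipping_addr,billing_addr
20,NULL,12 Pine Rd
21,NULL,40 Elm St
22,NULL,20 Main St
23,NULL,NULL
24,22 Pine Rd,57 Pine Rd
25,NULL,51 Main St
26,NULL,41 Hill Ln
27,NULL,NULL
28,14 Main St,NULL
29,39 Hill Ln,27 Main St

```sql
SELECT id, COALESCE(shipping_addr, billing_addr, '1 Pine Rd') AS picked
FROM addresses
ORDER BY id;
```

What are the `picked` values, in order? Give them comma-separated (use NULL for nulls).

12 Pine Rd, 40 Elm St, 20 Main St, 1 Pine Rd, 22 Pine Rd, 51 Main St, 41 Hill Ln, 1 Pine Rd, 14 Main St, 39 Hill Ln

id=20: shipping_addr=NULL, billing_addr=12 Pine Rd → 12 Pine Rd
id=21: shipping_addr=NULL, billing_addr=40 Elm St → 40 Elm St
id=22: shipping_addr=NULL, billing_addr=20 Main St → 20 Main St
id=23: shipping_addr=NULL, billing_addr=NULL, → literal 1 Pine Rd → 1 Pine Rd
id=24: shipping_addr=22 Pine Rd → 22 Pine Rd
id=25: shipping_addr=NULL, billing_addr=51 Main St → 51 Main St
id=26: shipping_addr=NULL, billing_addr=41 Hill Ln → 41 Hill Ln
id=27: shipping_addr=NULL, billing_addr=NULL, → literal 1 Pine Rd → 1 Pine Rd
id=28: shipping_addr=14 Main St → 14 Main St
id=29: shipping_addr=39 Hill Ln → 39 Hill Ln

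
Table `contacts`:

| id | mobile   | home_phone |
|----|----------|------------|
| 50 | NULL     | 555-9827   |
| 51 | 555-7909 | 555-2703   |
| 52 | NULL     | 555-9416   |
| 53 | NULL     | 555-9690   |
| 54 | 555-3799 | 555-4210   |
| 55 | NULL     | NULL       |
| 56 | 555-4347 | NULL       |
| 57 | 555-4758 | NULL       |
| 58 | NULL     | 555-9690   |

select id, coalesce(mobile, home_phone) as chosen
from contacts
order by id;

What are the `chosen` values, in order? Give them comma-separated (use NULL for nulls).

id=50: mobile=NULL, home_phone=555-9827 → 555-9827
id=51: mobile=555-7909 → 555-7909
id=52: mobile=NULL, home_phone=555-9416 → 555-9416
id=53: mobile=NULL, home_phone=555-9690 → 555-9690
id=54: mobile=555-3799 → 555-3799
id=55: mobile=NULL, home_phone=NULL (all NULL) → NULL
id=56: mobile=555-4347 → 555-4347
id=57: mobile=555-4758 → 555-4758
id=58: mobile=NULL, home_phone=555-9690 → 555-9690

555-9827, 555-7909, 555-9416, 555-9690, 555-3799, NULL, 555-4347, 555-4758, 555-9690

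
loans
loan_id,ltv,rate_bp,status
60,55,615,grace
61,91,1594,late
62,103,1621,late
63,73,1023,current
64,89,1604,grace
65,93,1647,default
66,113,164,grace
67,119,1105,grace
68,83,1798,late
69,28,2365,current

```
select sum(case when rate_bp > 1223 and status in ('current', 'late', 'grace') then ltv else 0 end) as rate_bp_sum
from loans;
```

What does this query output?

loan_id=60: ✗
loan_id=61: ✓ → 91
loan_id=62: ✓ → 103
loan_id=63: ✗
loan_id=64: ✓ → 89
loan_id=65: ✗
loan_id=66: ✗
loan_id=67: ✗
loan_id=68: ✓ → 83
loan_id=69: ✓ → 28
rate_bp_sum = 91 + 103 + 89 + 83 + 28 = 394

394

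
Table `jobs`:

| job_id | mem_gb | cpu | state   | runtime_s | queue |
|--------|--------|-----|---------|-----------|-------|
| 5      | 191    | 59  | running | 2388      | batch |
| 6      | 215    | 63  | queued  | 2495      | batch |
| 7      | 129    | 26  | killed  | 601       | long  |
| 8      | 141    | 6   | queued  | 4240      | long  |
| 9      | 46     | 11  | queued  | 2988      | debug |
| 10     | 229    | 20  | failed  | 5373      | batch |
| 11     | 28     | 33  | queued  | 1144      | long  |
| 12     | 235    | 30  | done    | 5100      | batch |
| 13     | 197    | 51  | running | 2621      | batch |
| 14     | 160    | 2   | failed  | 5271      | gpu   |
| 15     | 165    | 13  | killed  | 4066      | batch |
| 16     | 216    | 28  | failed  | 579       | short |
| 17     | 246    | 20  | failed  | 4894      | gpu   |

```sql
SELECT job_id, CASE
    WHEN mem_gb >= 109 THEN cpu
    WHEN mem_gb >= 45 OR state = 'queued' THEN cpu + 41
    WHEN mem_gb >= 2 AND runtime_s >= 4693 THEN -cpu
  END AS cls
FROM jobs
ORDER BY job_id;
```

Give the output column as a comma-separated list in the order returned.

job_id=5: mem_gb >= 109 → 59
job_id=6: mem_gb >= 109 → 63
job_id=7: mem_gb >= 109 → 26
job_id=8: mem_gb >= 109 → 6
job_id=9: mem_gb >= 45 OR state = 'queued' → 52
job_id=10: mem_gb >= 109 → 20
job_id=11: mem_gb >= 45 OR state = 'queued' → 74
job_id=12: mem_gb >= 109 → 30
job_id=13: mem_gb >= 109 → 51
job_id=14: mem_gb >= 109 → 2
job_id=15: mem_gb >= 109 → 13
job_id=16: mem_gb >= 109 → 28
job_id=17: mem_gb >= 109 → 20

59, 63, 26, 6, 52, 20, 74, 30, 51, 2, 13, 28, 20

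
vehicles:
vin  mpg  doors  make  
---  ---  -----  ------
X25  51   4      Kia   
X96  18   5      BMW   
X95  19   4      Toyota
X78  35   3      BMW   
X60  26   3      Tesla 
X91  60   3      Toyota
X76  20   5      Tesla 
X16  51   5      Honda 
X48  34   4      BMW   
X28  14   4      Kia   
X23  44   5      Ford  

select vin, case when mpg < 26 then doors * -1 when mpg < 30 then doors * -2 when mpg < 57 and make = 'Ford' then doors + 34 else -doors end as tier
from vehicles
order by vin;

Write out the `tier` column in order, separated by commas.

vin=X16: ELSE → -5
vin=X23: mpg < 57 and make = 'Ford' → 39
vin=X25: ELSE → -4
vin=X28: mpg < 26 → -4
vin=X48: ELSE → -4
vin=X60: mpg < 30 → -6
vin=X76: mpg < 26 → -5
vin=X78: ELSE → -3
vin=X91: ELSE → -3
vin=X95: mpg < 26 → -4
vin=X96: mpg < 26 → -5

-5, 39, -4, -4, -4, -6, -5, -3, -3, -4, -5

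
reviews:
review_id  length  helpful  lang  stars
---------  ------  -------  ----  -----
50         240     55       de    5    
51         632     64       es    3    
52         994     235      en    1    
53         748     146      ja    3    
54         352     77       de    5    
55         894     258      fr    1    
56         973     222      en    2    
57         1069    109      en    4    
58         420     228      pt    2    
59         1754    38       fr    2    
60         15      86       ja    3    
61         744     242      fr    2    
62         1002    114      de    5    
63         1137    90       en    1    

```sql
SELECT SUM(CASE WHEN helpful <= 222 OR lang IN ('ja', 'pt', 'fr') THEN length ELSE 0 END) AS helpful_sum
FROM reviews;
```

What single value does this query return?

9980

review_id=50: ✓ → 240
review_id=51: ✓ → 632
review_id=52: ✗
review_id=53: ✓ → 748
review_id=54: ✓ → 352
review_id=55: ✓ → 894
review_id=56: ✓ → 973
review_id=57: ✓ → 1069
review_id=58: ✓ → 420
review_id=59: ✓ → 1754
review_id=60: ✓ → 15
review_id=61: ✓ → 744
review_id=62: ✓ → 1002
review_id=63: ✓ → 1137
helpful_sum = 240 + 632 + 748 + 352 + 894 + 973 + 1069 + 420 + 1754 + 15 + 744 + 1002 + 1137 = 9980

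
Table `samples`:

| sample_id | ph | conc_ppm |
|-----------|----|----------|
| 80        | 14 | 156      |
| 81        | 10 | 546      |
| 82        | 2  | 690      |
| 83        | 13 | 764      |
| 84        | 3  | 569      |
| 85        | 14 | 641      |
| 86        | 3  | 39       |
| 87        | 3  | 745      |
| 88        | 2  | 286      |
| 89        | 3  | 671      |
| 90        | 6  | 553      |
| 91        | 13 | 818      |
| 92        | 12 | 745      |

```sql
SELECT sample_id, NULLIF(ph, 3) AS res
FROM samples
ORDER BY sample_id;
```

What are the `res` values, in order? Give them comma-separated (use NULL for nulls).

14, 10, 2, 13, NULL, 14, NULL, NULL, 2, NULL, 6, 13, 12

sample_id=80: ph=14 vs 3: differ → 14
sample_id=81: ph=10 vs 3: differ → 10
sample_id=82: ph=2 vs 3: differ → 2
sample_id=83: ph=13 vs 3: differ → 13
sample_id=84: ph=3 vs 3: equal → NULL
sample_id=85: ph=14 vs 3: differ → 14
sample_id=86: ph=3 vs 3: equal → NULL
sample_id=87: ph=3 vs 3: equal → NULL
sample_id=88: ph=2 vs 3: differ → 2
sample_id=89: ph=3 vs 3: equal → NULL
sample_id=90: ph=6 vs 3: differ → 6
sample_id=91: ph=13 vs 3: differ → 13
sample_id=92: ph=12 vs 3: differ → 12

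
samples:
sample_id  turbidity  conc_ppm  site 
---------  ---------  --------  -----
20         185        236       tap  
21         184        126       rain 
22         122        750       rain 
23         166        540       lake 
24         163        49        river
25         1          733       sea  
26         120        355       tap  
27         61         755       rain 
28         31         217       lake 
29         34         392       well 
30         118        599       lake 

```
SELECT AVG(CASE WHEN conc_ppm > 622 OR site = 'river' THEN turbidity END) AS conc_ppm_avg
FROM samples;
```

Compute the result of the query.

sample_id=20: ✗
sample_id=21: ✗
sample_id=22: ✓ → 122
sample_id=23: ✗
sample_id=24: ✓ → 163
sample_id=25: ✓ → 1
sample_id=26: ✗
sample_id=27: ✓ → 61
sample_id=28: ✗
sample_id=29: ✗
sample_id=30: ✗
conc_ppm_avg = (122 + 163 + 1 + 61) / 4 = 86.75

86.75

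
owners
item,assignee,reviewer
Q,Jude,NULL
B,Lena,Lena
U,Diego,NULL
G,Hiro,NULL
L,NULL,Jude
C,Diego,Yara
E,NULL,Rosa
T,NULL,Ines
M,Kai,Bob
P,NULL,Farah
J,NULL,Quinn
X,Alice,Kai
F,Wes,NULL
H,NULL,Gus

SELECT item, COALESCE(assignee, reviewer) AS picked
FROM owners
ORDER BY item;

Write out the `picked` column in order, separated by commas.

item=B: assignee=Lena → Lena
item=C: assignee=Diego → Diego
item=E: assignee=NULL, reviewer=Rosa → Rosa
item=F: assignee=Wes → Wes
item=G: assignee=Hiro → Hiro
item=H: assignee=NULL, reviewer=Gus → Gus
item=J: assignee=NULL, reviewer=Quinn → Quinn
item=L: assignee=NULL, reviewer=Jude → Jude
item=M: assignee=Kai → Kai
item=P: assignee=NULL, reviewer=Farah → Farah
item=Q: assignee=Jude → Jude
item=T: assignee=NULL, reviewer=Ines → Ines
item=U: assignee=Diego → Diego
item=X: assignee=Alice → Alice

Lena, Diego, Rosa, Wes, Hiro, Gus, Quinn, Jude, Kai, Farah, Jude, Ines, Diego, Alice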